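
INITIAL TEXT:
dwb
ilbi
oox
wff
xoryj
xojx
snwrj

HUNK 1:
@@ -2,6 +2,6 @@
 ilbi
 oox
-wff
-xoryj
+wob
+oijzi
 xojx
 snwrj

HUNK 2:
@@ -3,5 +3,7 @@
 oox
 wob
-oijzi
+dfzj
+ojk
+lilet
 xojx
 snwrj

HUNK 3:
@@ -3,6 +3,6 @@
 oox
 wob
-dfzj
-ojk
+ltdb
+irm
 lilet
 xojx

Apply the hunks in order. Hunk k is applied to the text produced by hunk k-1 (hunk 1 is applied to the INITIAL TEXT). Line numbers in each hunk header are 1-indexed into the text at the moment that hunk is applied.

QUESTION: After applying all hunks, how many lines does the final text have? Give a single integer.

Hunk 1: at line 2 remove [wff,xoryj] add [wob,oijzi] -> 7 lines: dwb ilbi oox wob oijzi xojx snwrj
Hunk 2: at line 3 remove [oijzi] add [dfzj,ojk,lilet] -> 9 lines: dwb ilbi oox wob dfzj ojk lilet xojx snwrj
Hunk 3: at line 3 remove [dfzj,ojk] add [ltdb,irm] -> 9 lines: dwb ilbi oox wob ltdb irm lilet xojx snwrj
Final line count: 9

Answer: 9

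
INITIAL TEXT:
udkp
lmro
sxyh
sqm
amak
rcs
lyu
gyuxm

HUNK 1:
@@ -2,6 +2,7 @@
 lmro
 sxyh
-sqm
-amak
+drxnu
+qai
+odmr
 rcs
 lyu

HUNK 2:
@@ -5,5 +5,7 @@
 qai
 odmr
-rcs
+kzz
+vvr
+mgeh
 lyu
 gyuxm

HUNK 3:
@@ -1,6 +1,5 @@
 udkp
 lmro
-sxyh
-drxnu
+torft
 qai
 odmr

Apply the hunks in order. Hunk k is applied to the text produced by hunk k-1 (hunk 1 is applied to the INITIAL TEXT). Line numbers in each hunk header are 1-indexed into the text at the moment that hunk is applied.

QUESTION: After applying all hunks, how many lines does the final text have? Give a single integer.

Hunk 1: at line 2 remove [sqm,amak] add [drxnu,qai,odmr] -> 9 lines: udkp lmro sxyh drxnu qai odmr rcs lyu gyuxm
Hunk 2: at line 5 remove [rcs] add [kzz,vvr,mgeh] -> 11 lines: udkp lmro sxyh drxnu qai odmr kzz vvr mgeh lyu gyuxm
Hunk 3: at line 1 remove [sxyh,drxnu] add [torft] -> 10 lines: udkp lmro torft qai odmr kzz vvr mgeh lyu gyuxm
Final line count: 10

Answer: 10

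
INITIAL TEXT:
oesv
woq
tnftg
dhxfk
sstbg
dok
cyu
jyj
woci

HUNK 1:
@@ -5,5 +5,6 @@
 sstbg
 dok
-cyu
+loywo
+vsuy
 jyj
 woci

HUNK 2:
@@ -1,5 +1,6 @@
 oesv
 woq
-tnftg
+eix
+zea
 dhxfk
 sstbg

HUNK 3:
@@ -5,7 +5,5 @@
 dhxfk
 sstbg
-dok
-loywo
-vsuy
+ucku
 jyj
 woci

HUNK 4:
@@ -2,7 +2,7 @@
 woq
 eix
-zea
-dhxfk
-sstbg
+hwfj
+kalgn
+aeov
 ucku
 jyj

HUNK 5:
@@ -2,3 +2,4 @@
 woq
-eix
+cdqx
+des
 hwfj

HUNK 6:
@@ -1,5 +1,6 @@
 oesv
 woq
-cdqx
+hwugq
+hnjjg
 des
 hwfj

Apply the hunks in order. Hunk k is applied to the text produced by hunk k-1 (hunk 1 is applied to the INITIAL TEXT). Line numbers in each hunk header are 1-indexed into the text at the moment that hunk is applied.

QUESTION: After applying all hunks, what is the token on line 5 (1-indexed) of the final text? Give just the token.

Answer: des

Derivation:
Hunk 1: at line 5 remove [cyu] add [loywo,vsuy] -> 10 lines: oesv woq tnftg dhxfk sstbg dok loywo vsuy jyj woci
Hunk 2: at line 1 remove [tnftg] add [eix,zea] -> 11 lines: oesv woq eix zea dhxfk sstbg dok loywo vsuy jyj woci
Hunk 3: at line 5 remove [dok,loywo,vsuy] add [ucku] -> 9 lines: oesv woq eix zea dhxfk sstbg ucku jyj woci
Hunk 4: at line 2 remove [zea,dhxfk,sstbg] add [hwfj,kalgn,aeov] -> 9 lines: oesv woq eix hwfj kalgn aeov ucku jyj woci
Hunk 5: at line 2 remove [eix] add [cdqx,des] -> 10 lines: oesv woq cdqx des hwfj kalgn aeov ucku jyj woci
Hunk 6: at line 1 remove [cdqx] add [hwugq,hnjjg] -> 11 lines: oesv woq hwugq hnjjg des hwfj kalgn aeov ucku jyj woci
Final line 5: des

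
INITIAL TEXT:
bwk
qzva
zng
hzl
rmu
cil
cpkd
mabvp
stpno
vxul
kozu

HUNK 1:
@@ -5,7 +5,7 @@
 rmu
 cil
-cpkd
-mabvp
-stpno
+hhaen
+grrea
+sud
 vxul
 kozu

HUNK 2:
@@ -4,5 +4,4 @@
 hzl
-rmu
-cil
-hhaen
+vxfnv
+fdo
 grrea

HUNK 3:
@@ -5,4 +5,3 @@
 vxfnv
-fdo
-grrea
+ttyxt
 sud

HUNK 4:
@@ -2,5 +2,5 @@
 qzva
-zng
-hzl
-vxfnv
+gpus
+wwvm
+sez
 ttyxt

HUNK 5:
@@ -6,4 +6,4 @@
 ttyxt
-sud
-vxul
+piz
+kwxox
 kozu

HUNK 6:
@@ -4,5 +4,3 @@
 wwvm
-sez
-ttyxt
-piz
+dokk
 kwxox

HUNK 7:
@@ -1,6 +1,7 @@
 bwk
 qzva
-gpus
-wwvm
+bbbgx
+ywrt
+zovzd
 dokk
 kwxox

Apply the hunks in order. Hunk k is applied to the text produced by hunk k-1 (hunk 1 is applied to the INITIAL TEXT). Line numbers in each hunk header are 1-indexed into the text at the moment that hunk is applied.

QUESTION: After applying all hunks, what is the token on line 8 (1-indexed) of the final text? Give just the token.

Hunk 1: at line 5 remove [cpkd,mabvp,stpno] add [hhaen,grrea,sud] -> 11 lines: bwk qzva zng hzl rmu cil hhaen grrea sud vxul kozu
Hunk 2: at line 4 remove [rmu,cil,hhaen] add [vxfnv,fdo] -> 10 lines: bwk qzva zng hzl vxfnv fdo grrea sud vxul kozu
Hunk 3: at line 5 remove [fdo,grrea] add [ttyxt] -> 9 lines: bwk qzva zng hzl vxfnv ttyxt sud vxul kozu
Hunk 4: at line 2 remove [zng,hzl,vxfnv] add [gpus,wwvm,sez] -> 9 lines: bwk qzva gpus wwvm sez ttyxt sud vxul kozu
Hunk 5: at line 6 remove [sud,vxul] add [piz,kwxox] -> 9 lines: bwk qzva gpus wwvm sez ttyxt piz kwxox kozu
Hunk 6: at line 4 remove [sez,ttyxt,piz] add [dokk] -> 7 lines: bwk qzva gpus wwvm dokk kwxox kozu
Hunk 7: at line 1 remove [gpus,wwvm] add [bbbgx,ywrt,zovzd] -> 8 lines: bwk qzva bbbgx ywrt zovzd dokk kwxox kozu
Final line 8: kozu

Answer: kozu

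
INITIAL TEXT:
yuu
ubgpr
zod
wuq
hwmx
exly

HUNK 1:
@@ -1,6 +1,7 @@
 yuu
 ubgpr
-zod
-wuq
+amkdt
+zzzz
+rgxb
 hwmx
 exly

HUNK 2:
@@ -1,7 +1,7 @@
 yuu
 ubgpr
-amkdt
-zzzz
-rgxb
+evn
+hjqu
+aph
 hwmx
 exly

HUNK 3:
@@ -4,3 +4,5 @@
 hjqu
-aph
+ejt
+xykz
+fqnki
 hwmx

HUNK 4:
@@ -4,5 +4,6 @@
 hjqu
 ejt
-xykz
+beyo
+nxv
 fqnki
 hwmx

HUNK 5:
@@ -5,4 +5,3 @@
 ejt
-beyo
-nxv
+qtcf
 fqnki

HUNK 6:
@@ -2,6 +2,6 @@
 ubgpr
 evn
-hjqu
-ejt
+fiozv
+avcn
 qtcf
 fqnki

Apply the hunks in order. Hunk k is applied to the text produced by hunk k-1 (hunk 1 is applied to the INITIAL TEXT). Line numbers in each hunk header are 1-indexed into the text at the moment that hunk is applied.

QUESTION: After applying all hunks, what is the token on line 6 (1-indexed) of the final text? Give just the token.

Hunk 1: at line 1 remove [zod,wuq] add [amkdt,zzzz,rgxb] -> 7 lines: yuu ubgpr amkdt zzzz rgxb hwmx exly
Hunk 2: at line 1 remove [amkdt,zzzz,rgxb] add [evn,hjqu,aph] -> 7 lines: yuu ubgpr evn hjqu aph hwmx exly
Hunk 3: at line 4 remove [aph] add [ejt,xykz,fqnki] -> 9 lines: yuu ubgpr evn hjqu ejt xykz fqnki hwmx exly
Hunk 4: at line 4 remove [xykz] add [beyo,nxv] -> 10 lines: yuu ubgpr evn hjqu ejt beyo nxv fqnki hwmx exly
Hunk 5: at line 5 remove [beyo,nxv] add [qtcf] -> 9 lines: yuu ubgpr evn hjqu ejt qtcf fqnki hwmx exly
Hunk 6: at line 2 remove [hjqu,ejt] add [fiozv,avcn] -> 9 lines: yuu ubgpr evn fiozv avcn qtcf fqnki hwmx exly
Final line 6: qtcf

Answer: qtcf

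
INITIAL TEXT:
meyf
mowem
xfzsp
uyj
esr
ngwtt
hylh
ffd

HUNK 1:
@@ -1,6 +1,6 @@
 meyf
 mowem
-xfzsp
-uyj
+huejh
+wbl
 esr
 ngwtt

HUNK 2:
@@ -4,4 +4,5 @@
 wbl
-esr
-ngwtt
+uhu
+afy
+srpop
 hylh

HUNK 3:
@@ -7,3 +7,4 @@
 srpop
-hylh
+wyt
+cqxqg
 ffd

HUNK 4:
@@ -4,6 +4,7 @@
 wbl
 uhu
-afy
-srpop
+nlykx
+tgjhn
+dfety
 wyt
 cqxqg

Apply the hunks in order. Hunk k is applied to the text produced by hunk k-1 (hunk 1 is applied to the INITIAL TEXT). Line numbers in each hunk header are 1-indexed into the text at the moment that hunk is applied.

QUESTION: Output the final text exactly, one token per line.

Hunk 1: at line 1 remove [xfzsp,uyj] add [huejh,wbl] -> 8 lines: meyf mowem huejh wbl esr ngwtt hylh ffd
Hunk 2: at line 4 remove [esr,ngwtt] add [uhu,afy,srpop] -> 9 lines: meyf mowem huejh wbl uhu afy srpop hylh ffd
Hunk 3: at line 7 remove [hylh] add [wyt,cqxqg] -> 10 lines: meyf mowem huejh wbl uhu afy srpop wyt cqxqg ffd
Hunk 4: at line 4 remove [afy,srpop] add [nlykx,tgjhn,dfety] -> 11 lines: meyf mowem huejh wbl uhu nlykx tgjhn dfety wyt cqxqg ffd

Answer: meyf
mowem
huejh
wbl
uhu
nlykx
tgjhn
dfety
wyt
cqxqg
ffd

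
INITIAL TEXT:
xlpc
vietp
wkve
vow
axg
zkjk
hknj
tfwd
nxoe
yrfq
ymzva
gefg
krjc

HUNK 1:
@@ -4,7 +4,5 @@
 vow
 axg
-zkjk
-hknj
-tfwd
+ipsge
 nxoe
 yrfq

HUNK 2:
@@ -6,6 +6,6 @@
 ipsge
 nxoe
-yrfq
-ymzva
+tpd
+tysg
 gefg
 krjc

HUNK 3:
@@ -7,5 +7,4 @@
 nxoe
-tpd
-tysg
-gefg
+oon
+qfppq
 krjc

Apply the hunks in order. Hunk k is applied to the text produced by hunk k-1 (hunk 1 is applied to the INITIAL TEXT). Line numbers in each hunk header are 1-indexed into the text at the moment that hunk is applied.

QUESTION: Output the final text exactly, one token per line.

Hunk 1: at line 4 remove [zkjk,hknj,tfwd] add [ipsge] -> 11 lines: xlpc vietp wkve vow axg ipsge nxoe yrfq ymzva gefg krjc
Hunk 2: at line 6 remove [yrfq,ymzva] add [tpd,tysg] -> 11 lines: xlpc vietp wkve vow axg ipsge nxoe tpd tysg gefg krjc
Hunk 3: at line 7 remove [tpd,tysg,gefg] add [oon,qfppq] -> 10 lines: xlpc vietp wkve vow axg ipsge nxoe oon qfppq krjc

Answer: xlpc
vietp
wkve
vow
axg
ipsge
nxoe
oon
qfppq
krjc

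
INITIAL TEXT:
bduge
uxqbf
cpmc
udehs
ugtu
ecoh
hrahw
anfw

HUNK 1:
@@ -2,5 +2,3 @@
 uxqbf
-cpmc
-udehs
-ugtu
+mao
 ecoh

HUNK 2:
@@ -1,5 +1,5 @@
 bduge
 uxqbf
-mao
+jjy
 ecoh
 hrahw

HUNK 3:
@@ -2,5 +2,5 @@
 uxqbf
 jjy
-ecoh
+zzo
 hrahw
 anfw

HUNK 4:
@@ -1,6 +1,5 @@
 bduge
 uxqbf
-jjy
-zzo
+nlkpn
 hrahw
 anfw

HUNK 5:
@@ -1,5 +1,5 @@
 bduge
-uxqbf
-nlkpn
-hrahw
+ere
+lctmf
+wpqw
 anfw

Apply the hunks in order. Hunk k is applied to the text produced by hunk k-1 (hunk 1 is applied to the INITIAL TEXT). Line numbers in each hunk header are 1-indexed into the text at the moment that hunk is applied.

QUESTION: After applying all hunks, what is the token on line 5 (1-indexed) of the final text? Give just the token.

Hunk 1: at line 2 remove [cpmc,udehs,ugtu] add [mao] -> 6 lines: bduge uxqbf mao ecoh hrahw anfw
Hunk 2: at line 1 remove [mao] add [jjy] -> 6 lines: bduge uxqbf jjy ecoh hrahw anfw
Hunk 3: at line 2 remove [ecoh] add [zzo] -> 6 lines: bduge uxqbf jjy zzo hrahw anfw
Hunk 4: at line 1 remove [jjy,zzo] add [nlkpn] -> 5 lines: bduge uxqbf nlkpn hrahw anfw
Hunk 5: at line 1 remove [uxqbf,nlkpn,hrahw] add [ere,lctmf,wpqw] -> 5 lines: bduge ere lctmf wpqw anfw
Final line 5: anfw

Answer: anfw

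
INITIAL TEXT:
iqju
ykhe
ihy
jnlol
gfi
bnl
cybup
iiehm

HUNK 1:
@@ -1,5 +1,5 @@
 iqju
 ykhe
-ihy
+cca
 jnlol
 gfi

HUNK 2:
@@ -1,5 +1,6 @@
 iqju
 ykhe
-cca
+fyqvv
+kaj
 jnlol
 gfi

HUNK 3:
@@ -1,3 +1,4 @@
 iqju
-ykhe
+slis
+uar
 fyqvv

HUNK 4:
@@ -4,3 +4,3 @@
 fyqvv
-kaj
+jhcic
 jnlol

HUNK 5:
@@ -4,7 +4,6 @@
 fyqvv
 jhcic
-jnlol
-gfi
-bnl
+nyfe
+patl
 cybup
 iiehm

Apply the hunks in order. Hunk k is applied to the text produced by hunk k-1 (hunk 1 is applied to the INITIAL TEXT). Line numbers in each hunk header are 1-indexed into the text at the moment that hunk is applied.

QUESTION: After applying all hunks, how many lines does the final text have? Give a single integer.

Hunk 1: at line 1 remove [ihy] add [cca] -> 8 lines: iqju ykhe cca jnlol gfi bnl cybup iiehm
Hunk 2: at line 1 remove [cca] add [fyqvv,kaj] -> 9 lines: iqju ykhe fyqvv kaj jnlol gfi bnl cybup iiehm
Hunk 3: at line 1 remove [ykhe] add [slis,uar] -> 10 lines: iqju slis uar fyqvv kaj jnlol gfi bnl cybup iiehm
Hunk 4: at line 4 remove [kaj] add [jhcic] -> 10 lines: iqju slis uar fyqvv jhcic jnlol gfi bnl cybup iiehm
Hunk 5: at line 4 remove [jnlol,gfi,bnl] add [nyfe,patl] -> 9 lines: iqju slis uar fyqvv jhcic nyfe patl cybup iiehm
Final line count: 9

Answer: 9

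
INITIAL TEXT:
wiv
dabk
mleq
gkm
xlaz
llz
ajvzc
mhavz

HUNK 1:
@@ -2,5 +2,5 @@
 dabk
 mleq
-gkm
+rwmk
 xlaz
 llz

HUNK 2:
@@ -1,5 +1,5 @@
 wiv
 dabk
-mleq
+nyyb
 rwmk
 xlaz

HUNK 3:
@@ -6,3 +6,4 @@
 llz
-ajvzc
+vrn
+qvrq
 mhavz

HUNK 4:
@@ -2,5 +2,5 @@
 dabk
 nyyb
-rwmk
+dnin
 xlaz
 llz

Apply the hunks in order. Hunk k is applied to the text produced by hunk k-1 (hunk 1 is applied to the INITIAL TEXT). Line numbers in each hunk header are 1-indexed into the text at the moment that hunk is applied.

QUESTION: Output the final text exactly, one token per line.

Hunk 1: at line 2 remove [gkm] add [rwmk] -> 8 lines: wiv dabk mleq rwmk xlaz llz ajvzc mhavz
Hunk 2: at line 1 remove [mleq] add [nyyb] -> 8 lines: wiv dabk nyyb rwmk xlaz llz ajvzc mhavz
Hunk 3: at line 6 remove [ajvzc] add [vrn,qvrq] -> 9 lines: wiv dabk nyyb rwmk xlaz llz vrn qvrq mhavz
Hunk 4: at line 2 remove [rwmk] add [dnin] -> 9 lines: wiv dabk nyyb dnin xlaz llz vrn qvrq mhavz

Answer: wiv
dabk
nyyb
dnin
xlaz
llz
vrn
qvrq
mhavz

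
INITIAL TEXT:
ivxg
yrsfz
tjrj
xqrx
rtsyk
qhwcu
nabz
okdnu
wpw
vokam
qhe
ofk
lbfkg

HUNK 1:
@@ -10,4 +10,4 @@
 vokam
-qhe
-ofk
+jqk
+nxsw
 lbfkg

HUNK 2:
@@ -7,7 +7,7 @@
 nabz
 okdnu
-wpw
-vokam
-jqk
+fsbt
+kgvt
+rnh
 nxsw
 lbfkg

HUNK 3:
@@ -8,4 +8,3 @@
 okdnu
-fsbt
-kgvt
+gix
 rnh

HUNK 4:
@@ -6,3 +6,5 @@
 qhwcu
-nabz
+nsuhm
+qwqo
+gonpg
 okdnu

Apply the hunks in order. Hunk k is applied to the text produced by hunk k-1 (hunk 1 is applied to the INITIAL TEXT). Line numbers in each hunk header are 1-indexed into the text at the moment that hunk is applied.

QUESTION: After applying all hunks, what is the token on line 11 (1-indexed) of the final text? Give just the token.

Answer: gix

Derivation:
Hunk 1: at line 10 remove [qhe,ofk] add [jqk,nxsw] -> 13 lines: ivxg yrsfz tjrj xqrx rtsyk qhwcu nabz okdnu wpw vokam jqk nxsw lbfkg
Hunk 2: at line 7 remove [wpw,vokam,jqk] add [fsbt,kgvt,rnh] -> 13 lines: ivxg yrsfz tjrj xqrx rtsyk qhwcu nabz okdnu fsbt kgvt rnh nxsw lbfkg
Hunk 3: at line 8 remove [fsbt,kgvt] add [gix] -> 12 lines: ivxg yrsfz tjrj xqrx rtsyk qhwcu nabz okdnu gix rnh nxsw lbfkg
Hunk 4: at line 6 remove [nabz] add [nsuhm,qwqo,gonpg] -> 14 lines: ivxg yrsfz tjrj xqrx rtsyk qhwcu nsuhm qwqo gonpg okdnu gix rnh nxsw lbfkg
Final line 11: gix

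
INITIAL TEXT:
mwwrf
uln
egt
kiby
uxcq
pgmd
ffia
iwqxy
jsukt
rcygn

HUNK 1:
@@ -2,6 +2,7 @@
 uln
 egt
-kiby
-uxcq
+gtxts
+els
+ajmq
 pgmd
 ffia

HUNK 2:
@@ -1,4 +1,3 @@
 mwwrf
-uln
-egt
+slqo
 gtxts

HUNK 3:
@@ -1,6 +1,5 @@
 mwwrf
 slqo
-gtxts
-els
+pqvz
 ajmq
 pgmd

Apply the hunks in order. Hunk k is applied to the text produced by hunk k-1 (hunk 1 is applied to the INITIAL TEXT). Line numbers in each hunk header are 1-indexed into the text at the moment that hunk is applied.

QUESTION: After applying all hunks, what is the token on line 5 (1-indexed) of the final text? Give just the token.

Answer: pgmd

Derivation:
Hunk 1: at line 2 remove [kiby,uxcq] add [gtxts,els,ajmq] -> 11 lines: mwwrf uln egt gtxts els ajmq pgmd ffia iwqxy jsukt rcygn
Hunk 2: at line 1 remove [uln,egt] add [slqo] -> 10 lines: mwwrf slqo gtxts els ajmq pgmd ffia iwqxy jsukt rcygn
Hunk 3: at line 1 remove [gtxts,els] add [pqvz] -> 9 lines: mwwrf slqo pqvz ajmq pgmd ffia iwqxy jsukt rcygn
Final line 5: pgmd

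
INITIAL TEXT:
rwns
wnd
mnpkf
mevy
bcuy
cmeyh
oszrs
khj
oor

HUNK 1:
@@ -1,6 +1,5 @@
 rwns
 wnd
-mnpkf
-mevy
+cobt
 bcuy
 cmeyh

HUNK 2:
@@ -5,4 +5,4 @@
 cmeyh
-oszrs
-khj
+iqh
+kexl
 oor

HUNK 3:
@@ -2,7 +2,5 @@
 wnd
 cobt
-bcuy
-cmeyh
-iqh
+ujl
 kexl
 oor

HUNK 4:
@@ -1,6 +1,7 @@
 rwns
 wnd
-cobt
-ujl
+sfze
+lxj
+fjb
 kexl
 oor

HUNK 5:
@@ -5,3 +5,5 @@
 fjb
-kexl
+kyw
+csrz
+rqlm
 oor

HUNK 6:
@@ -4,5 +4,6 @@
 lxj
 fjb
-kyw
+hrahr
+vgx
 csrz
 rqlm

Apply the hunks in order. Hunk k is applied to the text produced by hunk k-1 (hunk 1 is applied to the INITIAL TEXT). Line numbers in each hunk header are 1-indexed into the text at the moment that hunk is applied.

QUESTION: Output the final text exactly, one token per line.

Hunk 1: at line 1 remove [mnpkf,mevy] add [cobt] -> 8 lines: rwns wnd cobt bcuy cmeyh oszrs khj oor
Hunk 2: at line 5 remove [oszrs,khj] add [iqh,kexl] -> 8 lines: rwns wnd cobt bcuy cmeyh iqh kexl oor
Hunk 3: at line 2 remove [bcuy,cmeyh,iqh] add [ujl] -> 6 lines: rwns wnd cobt ujl kexl oor
Hunk 4: at line 1 remove [cobt,ujl] add [sfze,lxj,fjb] -> 7 lines: rwns wnd sfze lxj fjb kexl oor
Hunk 5: at line 5 remove [kexl] add [kyw,csrz,rqlm] -> 9 lines: rwns wnd sfze lxj fjb kyw csrz rqlm oor
Hunk 6: at line 4 remove [kyw] add [hrahr,vgx] -> 10 lines: rwns wnd sfze lxj fjb hrahr vgx csrz rqlm oor

Answer: rwns
wnd
sfze
lxj
fjb
hrahr
vgx
csrz
rqlm
oor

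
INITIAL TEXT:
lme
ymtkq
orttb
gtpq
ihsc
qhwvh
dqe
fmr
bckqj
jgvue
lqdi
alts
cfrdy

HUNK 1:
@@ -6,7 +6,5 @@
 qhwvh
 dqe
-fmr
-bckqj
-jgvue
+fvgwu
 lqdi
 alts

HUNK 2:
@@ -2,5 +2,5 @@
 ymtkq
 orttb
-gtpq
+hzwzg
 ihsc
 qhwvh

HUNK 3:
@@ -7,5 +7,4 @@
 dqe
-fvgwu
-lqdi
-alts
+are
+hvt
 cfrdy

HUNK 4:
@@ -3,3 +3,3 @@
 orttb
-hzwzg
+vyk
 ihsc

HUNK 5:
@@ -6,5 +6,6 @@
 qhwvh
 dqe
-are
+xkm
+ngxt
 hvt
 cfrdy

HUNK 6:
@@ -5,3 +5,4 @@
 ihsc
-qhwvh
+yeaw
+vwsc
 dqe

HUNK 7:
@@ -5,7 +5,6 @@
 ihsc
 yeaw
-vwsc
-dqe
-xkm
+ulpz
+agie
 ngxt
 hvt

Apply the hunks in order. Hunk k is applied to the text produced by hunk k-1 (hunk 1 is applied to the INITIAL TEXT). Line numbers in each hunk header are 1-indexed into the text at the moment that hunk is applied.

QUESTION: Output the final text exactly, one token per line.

Hunk 1: at line 6 remove [fmr,bckqj,jgvue] add [fvgwu] -> 11 lines: lme ymtkq orttb gtpq ihsc qhwvh dqe fvgwu lqdi alts cfrdy
Hunk 2: at line 2 remove [gtpq] add [hzwzg] -> 11 lines: lme ymtkq orttb hzwzg ihsc qhwvh dqe fvgwu lqdi alts cfrdy
Hunk 3: at line 7 remove [fvgwu,lqdi,alts] add [are,hvt] -> 10 lines: lme ymtkq orttb hzwzg ihsc qhwvh dqe are hvt cfrdy
Hunk 4: at line 3 remove [hzwzg] add [vyk] -> 10 lines: lme ymtkq orttb vyk ihsc qhwvh dqe are hvt cfrdy
Hunk 5: at line 6 remove [are] add [xkm,ngxt] -> 11 lines: lme ymtkq orttb vyk ihsc qhwvh dqe xkm ngxt hvt cfrdy
Hunk 6: at line 5 remove [qhwvh] add [yeaw,vwsc] -> 12 lines: lme ymtkq orttb vyk ihsc yeaw vwsc dqe xkm ngxt hvt cfrdy
Hunk 7: at line 5 remove [vwsc,dqe,xkm] add [ulpz,agie] -> 11 lines: lme ymtkq orttb vyk ihsc yeaw ulpz agie ngxt hvt cfrdy

Answer: lme
ymtkq
orttb
vyk
ihsc
yeaw
ulpz
agie
ngxt
hvt
cfrdy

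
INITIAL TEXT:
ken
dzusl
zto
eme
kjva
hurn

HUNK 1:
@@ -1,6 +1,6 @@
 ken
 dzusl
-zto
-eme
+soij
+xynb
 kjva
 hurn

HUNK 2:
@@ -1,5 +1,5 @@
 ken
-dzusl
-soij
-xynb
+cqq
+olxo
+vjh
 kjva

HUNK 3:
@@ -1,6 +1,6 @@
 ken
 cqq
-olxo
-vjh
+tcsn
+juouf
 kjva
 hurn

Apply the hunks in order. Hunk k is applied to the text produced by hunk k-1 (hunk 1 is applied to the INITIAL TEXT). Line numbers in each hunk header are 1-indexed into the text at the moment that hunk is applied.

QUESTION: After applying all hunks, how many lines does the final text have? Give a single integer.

Hunk 1: at line 1 remove [zto,eme] add [soij,xynb] -> 6 lines: ken dzusl soij xynb kjva hurn
Hunk 2: at line 1 remove [dzusl,soij,xynb] add [cqq,olxo,vjh] -> 6 lines: ken cqq olxo vjh kjva hurn
Hunk 3: at line 1 remove [olxo,vjh] add [tcsn,juouf] -> 6 lines: ken cqq tcsn juouf kjva hurn
Final line count: 6

Answer: 6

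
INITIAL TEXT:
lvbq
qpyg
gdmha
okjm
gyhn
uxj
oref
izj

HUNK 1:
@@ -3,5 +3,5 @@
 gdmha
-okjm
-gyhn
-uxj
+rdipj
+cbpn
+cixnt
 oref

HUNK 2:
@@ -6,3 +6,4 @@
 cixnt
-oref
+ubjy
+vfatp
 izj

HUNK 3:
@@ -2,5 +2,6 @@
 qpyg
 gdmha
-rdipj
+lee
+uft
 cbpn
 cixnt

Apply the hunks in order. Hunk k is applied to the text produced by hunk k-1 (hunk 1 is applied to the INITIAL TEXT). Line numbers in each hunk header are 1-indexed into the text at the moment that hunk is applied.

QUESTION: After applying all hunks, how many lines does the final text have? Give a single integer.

Hunk 1: at line 3 remove [okjm,gyhn,uxj] add [rdipj,cbpn,cixnt] -> 8 lines: lvbq qpyg gdmha rdipj cbpn cixnt oref izj
Hunk 2: at line 6 remove [oref] add [ubjy,vfatp] -> 9 lines: lvbq qpyg gdmha rdipj cbpn cixnt ubjy vfatp izj
Hunk 3: at line 2 remove [rdipj] add [lee,uft] -> 10 lines: lvbq qpyg gdmha lee uft cbpn cixnt ubjy vfatp izj
Final line count: 10

Answer: 10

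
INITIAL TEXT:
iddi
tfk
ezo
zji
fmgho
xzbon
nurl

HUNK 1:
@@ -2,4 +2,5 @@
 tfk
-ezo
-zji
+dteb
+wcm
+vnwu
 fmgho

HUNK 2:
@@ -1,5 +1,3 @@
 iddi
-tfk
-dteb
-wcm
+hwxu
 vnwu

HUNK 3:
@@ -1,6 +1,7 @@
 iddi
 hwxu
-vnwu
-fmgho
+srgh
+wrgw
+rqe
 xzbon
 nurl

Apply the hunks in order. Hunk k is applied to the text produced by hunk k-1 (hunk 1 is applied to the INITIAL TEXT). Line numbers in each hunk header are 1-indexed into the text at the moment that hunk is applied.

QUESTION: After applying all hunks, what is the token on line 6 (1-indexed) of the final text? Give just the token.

Hunk 1: at line 2 remove [ezo,zji] add [dteb,wcm,vnwu] -> 8 lines: iddi tfk dteb wcm vnwu fmgho xzbon nurl
Hunk 2: at line 1 remove [tfk,dteb,wcm] add [hwxu] -> 6 lines: iddi hwxu vnwu fmgho xzbon nurl
Hunk 3: at line 1 remove [vnwu,fmgho] add [srgh,wrgw,rqe] -> 7 lines: iddi hwxu srgh wrgw rqe xzbon nurl
Final line 6: xzbon

Answer: xzbon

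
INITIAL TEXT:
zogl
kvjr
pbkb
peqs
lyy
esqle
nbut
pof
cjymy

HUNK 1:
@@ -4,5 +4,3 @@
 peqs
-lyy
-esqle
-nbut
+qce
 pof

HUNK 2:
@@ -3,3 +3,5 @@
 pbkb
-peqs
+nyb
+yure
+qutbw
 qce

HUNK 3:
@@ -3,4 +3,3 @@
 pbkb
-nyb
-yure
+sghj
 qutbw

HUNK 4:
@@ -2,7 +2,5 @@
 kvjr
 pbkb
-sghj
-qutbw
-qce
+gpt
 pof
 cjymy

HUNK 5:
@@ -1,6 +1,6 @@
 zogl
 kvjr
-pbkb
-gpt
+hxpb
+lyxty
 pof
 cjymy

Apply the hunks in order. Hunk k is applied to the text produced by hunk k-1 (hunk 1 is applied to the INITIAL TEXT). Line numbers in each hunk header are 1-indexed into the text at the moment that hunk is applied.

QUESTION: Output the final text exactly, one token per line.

Answer: zogl
kvjr
hxpb
lyxty
pof
cjymy

Derivation:
Hunk 1: at line 4 remove [lyy,esqle,nbut] add [qce] -> 7 lines: zogl kvjr pbkb peqs qce pof cjymy
Hunk 2: at line 3 remove [peqs] add [nyb,yure,qutbw] -> 9 lines: zogl kvjr pbkb nyb yure qutbw qce pof cjymy
Hunk 3: at line 3 remove [nyb,yure] add [sghj] -> 8 lines: zogl kvjr pbkb sghj qutbw qce pof cjymy
Hunk 4: at line 2 remove [sghj,qutbw,qce] add [gpt] -> 6 lines: zogl kvjr pbkb gpt pof cjymy
Hunk 5: at line 1 remove [pbkb,gpt] add [hxpb,lyxty] -> 6 lines: zogl kvjr hxpb lyxty pof cjymy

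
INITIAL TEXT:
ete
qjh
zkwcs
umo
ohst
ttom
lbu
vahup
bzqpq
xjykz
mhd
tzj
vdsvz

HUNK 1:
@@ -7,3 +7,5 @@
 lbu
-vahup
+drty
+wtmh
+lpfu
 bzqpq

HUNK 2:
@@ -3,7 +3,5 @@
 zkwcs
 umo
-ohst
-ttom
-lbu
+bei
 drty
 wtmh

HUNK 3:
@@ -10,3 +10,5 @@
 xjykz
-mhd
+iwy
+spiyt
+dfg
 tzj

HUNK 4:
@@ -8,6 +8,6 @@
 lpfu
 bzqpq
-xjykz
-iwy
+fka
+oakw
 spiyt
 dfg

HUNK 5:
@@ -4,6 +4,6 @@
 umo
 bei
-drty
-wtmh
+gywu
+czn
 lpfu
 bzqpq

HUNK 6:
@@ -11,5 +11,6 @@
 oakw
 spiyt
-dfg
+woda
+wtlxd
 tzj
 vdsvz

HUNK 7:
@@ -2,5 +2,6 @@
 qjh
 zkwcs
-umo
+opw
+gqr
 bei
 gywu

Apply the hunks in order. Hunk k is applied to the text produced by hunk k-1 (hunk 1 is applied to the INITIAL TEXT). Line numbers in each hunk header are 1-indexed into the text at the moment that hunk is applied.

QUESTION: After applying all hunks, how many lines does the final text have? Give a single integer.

Hunk 1: at line 7 remove [vahup] add [drty,wtmh,lpfu] -> 15 lines: ete qjh zkwcs umo ohst ttom lbu drty wtmh lpfu bzqpq xjykz mhd tzj vdsvz
Hunk 2: at line 3 remove [ohst,ttom,lbu] add [bei] -> 13 lines: ete qjh zkwcs umo bei drty wtmh lpfu bzqpq xjykz mhd tzj vdsvz
Hunk 3: at line 10 remove [mhd] add [iwy,spiyt,dfg] -> 15 lines: ete qjh zkwcs umo bei drty wtmh lpfu bzqpq xjykz iwy spiyt dfg tzj vdsvz
Hunk 4: at line 8 remove [xjykz,iwy] add [fka,oakw] -> 15 lines: ete qjh zkwcs umo bei drty wtmh lpfu bzqpq fka oakw spiyt dfg tzj vdsvz
Hunk 5: at line 4 remove [drty,wtmh] add [gywu,czn] -> 15 lines: ete qjh zkwcs umo bei gywu czn lpfu bzqpq fka oakw spiyt dfg tzj vdsvz
Hunk 6: at line 11 remove [dfg] add [woda,wtlxd] -> 16 lines: ete qjh zkwcs umo bei gywu czn lpfu bzqpq fka oakw spiyt woda wtlxd tzj vdsvz
Hunk 7: at line 2 remove [umo] add [opw,gqr] -> 17 lines: ete qjh zkwcs opw gqr bei gywu czn lpfu bzqpq fka oakw spiyt woda wtlxd tzj vdsvz
Final line count: 17

Answer: 17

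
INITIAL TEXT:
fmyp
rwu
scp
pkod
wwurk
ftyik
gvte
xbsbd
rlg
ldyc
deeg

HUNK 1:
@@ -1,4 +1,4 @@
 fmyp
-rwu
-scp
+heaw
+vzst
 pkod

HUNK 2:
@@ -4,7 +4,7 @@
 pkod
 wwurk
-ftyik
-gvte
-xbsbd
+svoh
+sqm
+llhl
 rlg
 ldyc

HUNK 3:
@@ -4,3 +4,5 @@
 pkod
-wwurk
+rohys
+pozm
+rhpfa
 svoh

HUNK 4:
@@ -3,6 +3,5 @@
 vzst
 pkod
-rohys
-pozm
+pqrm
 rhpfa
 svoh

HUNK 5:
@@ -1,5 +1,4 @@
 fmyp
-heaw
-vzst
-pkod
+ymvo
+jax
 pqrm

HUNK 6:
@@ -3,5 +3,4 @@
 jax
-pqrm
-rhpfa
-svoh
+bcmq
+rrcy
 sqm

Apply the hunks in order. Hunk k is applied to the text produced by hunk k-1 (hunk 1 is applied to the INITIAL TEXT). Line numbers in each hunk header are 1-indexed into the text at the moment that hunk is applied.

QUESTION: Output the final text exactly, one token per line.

Answer: fmyp
ymvo
jax
bcmq
rrcy
sqm
llhl
rlg
ldyc
deeg

Derivation:
Hunk 1: at line 1 remove [rwu,scp] add [heaw,vzst] -> 11 lines: fmyp heaw vzst pkod wwurk ftyik gvte xbsbd rlg ldyc deeg
Hunk 2: at line 4 remove [ftyik,gvte,xbsbd] add [svoh,sqm,llhl] -> 11 lines: fmyp heaw vzst pkod wwurk svoh sqm llhl rlg ldyc deeg
Hunk 3: at line 4 remove [wwurk] add [rohys,pozm,rhpfa] -> 13 lines: fmyp heaw vzst pkod rohys pozm rhpfa svoh sqm llhl rlg ldyc deeg
Hunk 4: at line 3 remove [rohys,pozm] add [pqrm] -> 12 lines: fmyp heaw vzst pkod pqrm rhpfa svoh sqm llhl rlg ldyc deeg
Hunk 5: at line 1 remove [heaw,vzst,pkod] add [ymvo,jax] -> 11 lines: fmyp ymvo jax pqrm rhpfa svoh sqm llhl rlg ldyc deeg
Hunk 6: at line 3 remove [pqrm,rhpfa,svoh] add [bcmq,rrcy] -> 10 lines: fmyp ymvo jax bcmq rrcy sqm llhl rlg ldyc deeg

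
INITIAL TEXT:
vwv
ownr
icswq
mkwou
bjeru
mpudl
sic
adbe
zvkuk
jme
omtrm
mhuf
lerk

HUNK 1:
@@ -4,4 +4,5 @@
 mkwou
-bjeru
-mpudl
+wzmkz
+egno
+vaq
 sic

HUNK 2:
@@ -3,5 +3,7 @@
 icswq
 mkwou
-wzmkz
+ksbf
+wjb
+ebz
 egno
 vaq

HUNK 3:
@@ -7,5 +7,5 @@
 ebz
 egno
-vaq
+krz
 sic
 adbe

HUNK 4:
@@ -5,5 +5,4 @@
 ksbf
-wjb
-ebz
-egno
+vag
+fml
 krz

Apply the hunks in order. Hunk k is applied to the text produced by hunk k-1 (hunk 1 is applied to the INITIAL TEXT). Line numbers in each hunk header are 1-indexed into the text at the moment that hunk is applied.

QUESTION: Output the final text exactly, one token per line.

Answer: vwv
ownr
icswq
mkwou
ksbf
vag
fml
krz
sic
adbe
zvkuk
jme
omtrm
mhuf
lerk

Derivation:
Hunk 1: at line 4 remove [bjeru,mpudl] add [wzmkz,egno,vaq] -> 14 lines: vwv ownr icswq mkwou wzmkz egno vaq sic adbe zvkuk jme omtrm mhuf lerk
Hunk 2: at line 3 remove [wzmkz] add [ksbf,wjb,ebz] -> 16 lines: vwv ownr icswq mkwou ksbf wjb ebz egno vaq sic adbe zvkuk jme omtrm mhuf lerk
Hunk 3: at line 7 remove [vaq] add [krz] -> 16 lines: vwv ownr icswq mkwou ksbf wjb ebz egno krz sic adbe zvkuk jme omtrm mhuf lerk
Hunk 4: at line 5 remove [wjb,ebz,egno] add [vag,fml] -> 15 lines: vwv ownr icswq mkwou ksbf vag fml krz sic adbe zvkuk jme omtrm mhuf lerk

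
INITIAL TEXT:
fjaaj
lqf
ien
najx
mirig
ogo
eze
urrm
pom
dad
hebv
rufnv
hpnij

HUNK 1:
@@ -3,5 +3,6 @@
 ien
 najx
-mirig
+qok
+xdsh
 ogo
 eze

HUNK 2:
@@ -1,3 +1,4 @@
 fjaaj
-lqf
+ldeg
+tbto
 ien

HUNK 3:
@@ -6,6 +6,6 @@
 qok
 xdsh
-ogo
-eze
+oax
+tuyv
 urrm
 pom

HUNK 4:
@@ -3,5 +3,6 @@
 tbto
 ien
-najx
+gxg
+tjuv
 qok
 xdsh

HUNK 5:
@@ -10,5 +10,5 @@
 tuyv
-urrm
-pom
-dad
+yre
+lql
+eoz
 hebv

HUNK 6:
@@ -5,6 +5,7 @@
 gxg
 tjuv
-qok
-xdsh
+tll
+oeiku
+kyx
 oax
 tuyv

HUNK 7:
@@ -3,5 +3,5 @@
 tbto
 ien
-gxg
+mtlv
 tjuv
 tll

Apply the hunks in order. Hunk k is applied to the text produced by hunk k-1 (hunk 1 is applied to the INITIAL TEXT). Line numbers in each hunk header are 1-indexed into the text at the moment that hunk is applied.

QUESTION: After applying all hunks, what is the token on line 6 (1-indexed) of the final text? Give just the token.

Answer: tjuv

Derivation:
Hunk 1: at line 3 remove [mirig] add [qok,xdsh] -> 14 lines: fjaaj lqf ien najx qok xdsh ogo eze urrm pom dad hebv rufnv hpnij
Hunk 2: at line 1 remove [lqf] add [ldeg,tbto] -> 15 lines: fjaaj ldeg tbto ien najx qok xdsh ogo eze urrm pom dad hebv rufnv hpnij
Hunk 3: at line 6 remove [ogo,eze] add [oax,tuyv] -> 15 lines: fjaaj ldeg tbto ien najx qok xdsh oax tuyv urrm pom dad hebv rufnv hpnij
Hunk 4: at line 3 remove [najx] add [gxg,tjuv] -> 16 lines: fjaaj ldeg tbto ien gxg tjuv qok xdsh oax tuyv urrm pom dad hebv rufnv hpnij
Hunk 5: at line 10 remove [urrm,pom,dad] add [yre,lql,eoz] -> 16 lines: fjaaj ldeg tbto ien gxg tjuv qok xdsh oax tuyv yre lql eoz hebv rufnv hpnij
Hunk 6: at line 5 remove [qok,xdsh] add [tll,oeiku,kyx] -> 17 lines: fjaaj ldeg tbto ien gxg tjuv tll oeiku kyx oax tuyv yre lql eoz hebv rufnv hpnij
Hunk 7: at line 3 remove [gxg] add [mtlv] -> 17 lines: fjaaj ldeg tbto ien mtlv tjuv tll oeiku kyx oax tuyv yre lql eoz hebv rufnv hpnij
Final line 6: tjuv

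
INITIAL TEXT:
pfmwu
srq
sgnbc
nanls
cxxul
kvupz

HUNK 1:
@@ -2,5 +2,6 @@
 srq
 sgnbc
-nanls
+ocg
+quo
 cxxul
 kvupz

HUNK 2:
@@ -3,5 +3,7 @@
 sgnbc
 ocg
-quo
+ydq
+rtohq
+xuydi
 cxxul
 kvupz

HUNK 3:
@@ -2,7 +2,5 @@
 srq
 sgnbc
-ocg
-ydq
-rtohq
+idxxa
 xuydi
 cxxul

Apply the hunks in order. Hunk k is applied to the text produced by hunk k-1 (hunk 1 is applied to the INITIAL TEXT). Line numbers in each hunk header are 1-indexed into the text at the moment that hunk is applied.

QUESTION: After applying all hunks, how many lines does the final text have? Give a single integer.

Answer: 7

Derivation:
Hunk 1: at line 2 remove [nanls] add [ocg,quo] -> 7 lines: pfmwu srq sgnbc ocg quo cxxul kvupz
Hunk 2: at line 3 remove [quo] add [ydq,rtohq,xuydi] -> 9 lines: pfmwu srq sgnbc ocg ydq rtohq xuydi cxxul kvupz
Hunk 3: at line 2 remove [ocg,ydq,rtohq] add [idxxa] -> 7 lines: pfmwu srq sgnbc idxxa xuydi cxxul kvupz
Final line count: 7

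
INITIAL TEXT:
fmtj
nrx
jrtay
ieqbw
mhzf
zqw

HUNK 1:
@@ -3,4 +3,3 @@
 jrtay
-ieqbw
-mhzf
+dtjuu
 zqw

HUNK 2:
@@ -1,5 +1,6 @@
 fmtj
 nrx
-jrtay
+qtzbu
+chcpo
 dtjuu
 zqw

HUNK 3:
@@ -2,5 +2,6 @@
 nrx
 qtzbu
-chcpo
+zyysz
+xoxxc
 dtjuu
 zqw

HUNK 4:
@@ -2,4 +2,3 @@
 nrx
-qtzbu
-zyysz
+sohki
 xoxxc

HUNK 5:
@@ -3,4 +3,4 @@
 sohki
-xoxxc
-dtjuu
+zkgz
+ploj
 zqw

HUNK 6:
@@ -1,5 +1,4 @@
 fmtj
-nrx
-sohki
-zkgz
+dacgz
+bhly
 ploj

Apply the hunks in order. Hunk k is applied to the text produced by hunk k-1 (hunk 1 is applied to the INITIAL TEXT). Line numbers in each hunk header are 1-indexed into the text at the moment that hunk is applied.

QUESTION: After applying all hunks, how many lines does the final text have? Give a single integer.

Answer: 5

Derivation:
Hunk 1: at line 3 remove [ieqbw,mhzf] add [dtjuu] -> 5 lines: fmtj nrx jrtay dtjuu zqw
Hunk 2: at line 1 remove [jrtay] add [qtzbu,chcpo] -> 6 lines: fmtj nrx qtzbu chcpo dtjuu zqw
Hunk 3: at line 2 remove [chcpo] add [zyysz,xoxxc] -> 7 lines: fmtj nrx qtzbu zyysz xoxxc dtjuu zqw
Hunk 4: at line 2 remove [qtzbu,zyysz] add [sohki] -> 6 lines: fmtj nrx sohki xoxxc dtjuu zqw
Hunk 5: at line 3 remove [xoxxc,dtjuu] add [zkgz,ploj] -> 6 lines: fmtj nrx sohki zkgz ploj zqw
Hunk 6: at line 1 remove [nrx,sohki,zkgz] add [dacgz,bhly] -> 5 lines: fmtj dacgz bhly ploj zqw
Final line count: 5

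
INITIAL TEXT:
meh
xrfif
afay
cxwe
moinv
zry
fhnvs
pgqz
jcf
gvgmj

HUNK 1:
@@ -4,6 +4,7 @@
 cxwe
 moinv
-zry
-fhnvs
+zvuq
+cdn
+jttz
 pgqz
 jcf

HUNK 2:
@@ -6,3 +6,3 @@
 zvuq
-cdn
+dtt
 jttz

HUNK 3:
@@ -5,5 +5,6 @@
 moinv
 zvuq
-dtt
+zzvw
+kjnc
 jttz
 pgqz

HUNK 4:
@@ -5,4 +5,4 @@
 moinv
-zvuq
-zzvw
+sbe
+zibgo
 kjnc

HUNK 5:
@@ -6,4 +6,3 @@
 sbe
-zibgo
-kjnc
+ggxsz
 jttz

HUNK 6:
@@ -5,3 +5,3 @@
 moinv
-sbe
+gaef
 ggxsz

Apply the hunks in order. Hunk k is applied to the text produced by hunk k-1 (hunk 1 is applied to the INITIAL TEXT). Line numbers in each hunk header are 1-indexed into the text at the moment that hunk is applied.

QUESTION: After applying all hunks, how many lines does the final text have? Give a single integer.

Hunk 1: at line 4 remove [zry,fhnvs] add [zvuq,cdn,jttz] -> 11 lines: meh xrfif afay cxwe moinv zvuq cdn jttz pgqz jcf gvgmj
Hunk 2: at line 6 remove [cdn] add [dtt] -> 11 lines: meh xrfif afay cxwe moinv zvuq dtt jttz pgqz jcf gvgmj
Hunk 3: at line 5 remove [dtt] add [zzvw,kjnc] -> 12 lines: meh xrfif afay cxwe moinv zvuq zzvw kjnc jttz pgqz jcf gvgmj
Hunk 4: at line 5 remove [zvuq,zzvw] add [sbe,zibgo] -> 12 lines: meh xrfif afay cxwe moinv sbe zibgo kjnc jttz pgqz jcf gvgmj
Hunk 5: at line 6 remove [zibgo,kjnc] add [ggxsz] -> 11 lines: meh xrfif afay cxwe moinv sbe ggxsz jttz pgqz jcf gvgmj
Hunk 6: at line 5 remove [sbe] add [gaef] -> 11 lines: meh xrfif afay cxwe moinv gaef ggxsz jttz pgqz jcf gvgmj
Final line count: 11

Answer: 11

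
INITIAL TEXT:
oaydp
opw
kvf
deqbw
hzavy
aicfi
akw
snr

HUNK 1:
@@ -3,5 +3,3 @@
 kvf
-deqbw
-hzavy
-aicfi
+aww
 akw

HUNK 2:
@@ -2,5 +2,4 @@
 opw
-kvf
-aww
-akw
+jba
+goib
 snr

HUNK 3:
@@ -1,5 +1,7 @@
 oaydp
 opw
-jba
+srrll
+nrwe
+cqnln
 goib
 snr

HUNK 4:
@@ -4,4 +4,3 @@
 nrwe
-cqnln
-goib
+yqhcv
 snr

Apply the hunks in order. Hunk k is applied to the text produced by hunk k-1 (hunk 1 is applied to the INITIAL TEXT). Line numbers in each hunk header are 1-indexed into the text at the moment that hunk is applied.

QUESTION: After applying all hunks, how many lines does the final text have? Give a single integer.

Hunk 1: at line 3 remove [deqbw,hzavy,aicfi] add [aww] -> 6 lines: oaydp opw kvf aww akw snr
Hunk 2: at line 2 remove [kvf,aww,akw] add [jba,goib] -> 5 lines: oaydp opw jba goib snr
Hunk 3: at line 1 remove [jba] add [srrll,nrwe,cqnln] -> 7 lines: oaydp opw srrll nrwe cqnln goib snr
Hunk 4: at line 4 remove [cqnln,goib] add [yqhcv] -> 6 lines: oaydp opw srrll nrwe yqhcv snr
Final line count: 6

Answer: 6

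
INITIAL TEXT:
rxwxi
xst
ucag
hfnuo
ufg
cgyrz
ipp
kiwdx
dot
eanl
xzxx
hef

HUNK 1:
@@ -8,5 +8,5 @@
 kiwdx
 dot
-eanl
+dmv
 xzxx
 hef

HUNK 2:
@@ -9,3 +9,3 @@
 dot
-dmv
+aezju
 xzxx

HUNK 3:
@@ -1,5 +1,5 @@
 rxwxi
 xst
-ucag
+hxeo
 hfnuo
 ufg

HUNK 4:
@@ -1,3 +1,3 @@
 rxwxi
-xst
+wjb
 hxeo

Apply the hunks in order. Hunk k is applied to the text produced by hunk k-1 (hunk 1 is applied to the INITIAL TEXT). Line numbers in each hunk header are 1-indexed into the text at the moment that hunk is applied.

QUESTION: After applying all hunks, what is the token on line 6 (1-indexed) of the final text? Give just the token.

Hunk 1: at line 8 remove [eanl] add [dmv] -> 12 lines: rxwxi xst ucag hfnuo ufg cgyrz ipp kiwdx dot dmv xzxx hef
Hunk 2: at line 9 remove [dmv] add [aezju] -> 12 lines: rxwxi xst ucag hfnuo ufg cgyrz ipp kiwdx dot aezju xzxx hef
Hunk 3: at line 1 remove [ucag] add [hxeo] -> 12 lines: rxwxi xst hxeo hfnuo ufg cgyrz ipp kiwdx dot aezju xzxx hef
Hunk 4: at line 1 remove [xst] add [wjb] -> 12 lines: rxwxi wjb hxeo hfnuo ufg cgyrz ipp kiwdx dot aezju xzxx hef
Final line 6: cgyrz

Answer: cgyrz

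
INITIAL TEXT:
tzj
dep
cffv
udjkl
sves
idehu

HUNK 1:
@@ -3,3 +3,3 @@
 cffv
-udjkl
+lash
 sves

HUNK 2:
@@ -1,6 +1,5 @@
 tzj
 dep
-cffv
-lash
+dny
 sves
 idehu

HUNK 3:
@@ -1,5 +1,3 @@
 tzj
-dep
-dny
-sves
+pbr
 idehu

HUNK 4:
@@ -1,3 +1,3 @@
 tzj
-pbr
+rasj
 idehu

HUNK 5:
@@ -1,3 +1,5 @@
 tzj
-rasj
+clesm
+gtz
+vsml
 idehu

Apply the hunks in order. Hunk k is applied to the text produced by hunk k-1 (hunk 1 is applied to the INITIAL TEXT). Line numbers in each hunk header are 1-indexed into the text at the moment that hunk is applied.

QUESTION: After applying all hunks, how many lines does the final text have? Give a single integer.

Answer: 5

Derivation:
Hunk 1: at line 3 remove [udjkl] add [lash] -> 6 lines: tzj dep cffv lash sves idehu
Hunk 2: at line 1 remove [cffv,lash] add [dny] -> 5 lines: tzj dep dny sves idehu
Hunk 3: at line 1 remove [dep,dny,sves] add [pbr] -> 3 lines: tzj pbr idehu
Hunk 4: at line 1 remove [pbr] add [rasj] -> 3 lines: tzj rasj idehu
Hunk 5: at line 1 remove [rasj] add [clesm,gtz,vsml] -> 5 lines: tzj clesm gtz vsml idehu
Final line count: 5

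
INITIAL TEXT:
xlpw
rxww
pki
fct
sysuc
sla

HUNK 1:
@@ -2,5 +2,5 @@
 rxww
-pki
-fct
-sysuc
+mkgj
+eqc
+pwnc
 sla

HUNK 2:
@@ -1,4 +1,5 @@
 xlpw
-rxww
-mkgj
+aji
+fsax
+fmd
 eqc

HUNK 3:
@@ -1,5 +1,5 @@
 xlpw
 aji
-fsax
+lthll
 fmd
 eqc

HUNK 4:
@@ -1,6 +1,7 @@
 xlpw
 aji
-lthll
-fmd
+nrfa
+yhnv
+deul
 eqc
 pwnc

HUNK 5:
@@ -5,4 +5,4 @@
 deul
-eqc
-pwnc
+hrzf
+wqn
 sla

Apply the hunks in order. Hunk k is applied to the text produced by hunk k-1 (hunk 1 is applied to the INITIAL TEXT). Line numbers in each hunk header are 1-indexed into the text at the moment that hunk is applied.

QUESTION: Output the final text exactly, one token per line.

Answer: xlpw
aji
nrfa
yhnv
deul
hrzf
wqn
sla

Derivation:
Hunk 1: at line 2 remove [pki,fct,sysuc] add [mkgj,eqc,pwnc] -> 6 lines: xlpw rxww mkgj eqc pwnc sla
Hunk 2: at line 1 remove [rxww,mkgj] add [aji,fsax,fmd] -> 7 lines: xlpw aji fsax fmd eqc pwnc sla
Hunk 3: at line 1 remove [fsax] add [lthll] -> 7 lines: xlpw aji lthll fmd eqc pwnc sla
Hunk 4: at line 1 remove [lthll,fmd] add [nrfa,yhnv,deul] -> 8 lines: xlpw aji nrfa yhnv deul eqc pwnc sla
Hunk 5: at line 5 remove [eqc,pwnc] add [hrzf,wqn] -> 8 lines: xlpw aji nrfa yhnv deul hrzf wqn sla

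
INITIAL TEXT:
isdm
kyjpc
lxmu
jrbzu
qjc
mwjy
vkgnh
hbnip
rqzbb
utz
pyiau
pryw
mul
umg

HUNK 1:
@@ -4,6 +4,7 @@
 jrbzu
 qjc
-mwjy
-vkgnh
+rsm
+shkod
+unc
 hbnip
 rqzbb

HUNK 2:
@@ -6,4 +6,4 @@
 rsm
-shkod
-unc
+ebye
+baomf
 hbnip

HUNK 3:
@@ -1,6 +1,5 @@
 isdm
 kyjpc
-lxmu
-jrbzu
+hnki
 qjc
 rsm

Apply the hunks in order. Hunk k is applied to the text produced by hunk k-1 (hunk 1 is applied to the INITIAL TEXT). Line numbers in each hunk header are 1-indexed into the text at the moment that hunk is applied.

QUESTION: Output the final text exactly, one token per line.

Answer: isdm
kyjpc
hnki
qjc
rsm
ebye
baomf
hbnip
rqzbb
utz
pyiau
pryw
mul
umg

Derivation:
Hunk 1: at line 4 remove [mwjy,vkgnh] add [rsm,shkod,unc] -> 15 lines: isdm kyjpc lxmu jrbzu qjc rsm shkod unc hbnip rqzbb utz pyiau pryw mul umg
Hunk 2: at line 6 remove [shkod,unc] add [ebye,baomf] -> 15 lines: isdm kyjpc lxmu jrbzu qjc rsm ebye baomf hbnip rqzbb utz pyiau pryw mul umg
Hunk 3: at line 1 remove [lxmu,jrbzu] add [hnki] -> 14 lines: isdm kyjpc hnki qjc rsm ebye baomf hbnip rqzbb utz pyiau pryw mul umg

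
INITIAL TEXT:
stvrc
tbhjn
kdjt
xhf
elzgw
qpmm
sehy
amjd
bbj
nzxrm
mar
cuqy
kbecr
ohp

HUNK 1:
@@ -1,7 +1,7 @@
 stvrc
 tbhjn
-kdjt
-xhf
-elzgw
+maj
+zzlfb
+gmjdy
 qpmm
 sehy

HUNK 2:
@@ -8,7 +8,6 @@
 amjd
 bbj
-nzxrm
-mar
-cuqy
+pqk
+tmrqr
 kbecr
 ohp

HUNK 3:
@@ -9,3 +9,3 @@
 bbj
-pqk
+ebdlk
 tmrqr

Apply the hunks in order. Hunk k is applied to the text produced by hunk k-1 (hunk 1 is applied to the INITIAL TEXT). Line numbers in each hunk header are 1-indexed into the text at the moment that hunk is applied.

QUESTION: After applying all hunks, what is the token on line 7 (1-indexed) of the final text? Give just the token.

Answer: sehy

Derivation:
Hunk 1: at line 1 remove [kdjt,xhf,elzgw] add [maj,zzlfb,gmjdy] -> 14 lines: stvrc tbhjn maj zzlfb gmjdy qpmm sehy amjd bbj nzxrm mar cuqy kbecr ohp
Hunk 2: at line 8 remove [nzxrm,mar,cuqy] add [pqk,tmrqr] -> 13 lines: stvrc tbhjn maj zzlfb gmjdy qpmm sehy amjd bbj pqk tmrqr kbecr ohp
Hunk 3: at line 9 remove [pqk] add [ebdlk] -> 13 lines: stvrc tbhjn maj zzlfb gmjdy qpmm sehy amjd bbj ebdlk tmrqr kbecr ohp
Final line 7: sehy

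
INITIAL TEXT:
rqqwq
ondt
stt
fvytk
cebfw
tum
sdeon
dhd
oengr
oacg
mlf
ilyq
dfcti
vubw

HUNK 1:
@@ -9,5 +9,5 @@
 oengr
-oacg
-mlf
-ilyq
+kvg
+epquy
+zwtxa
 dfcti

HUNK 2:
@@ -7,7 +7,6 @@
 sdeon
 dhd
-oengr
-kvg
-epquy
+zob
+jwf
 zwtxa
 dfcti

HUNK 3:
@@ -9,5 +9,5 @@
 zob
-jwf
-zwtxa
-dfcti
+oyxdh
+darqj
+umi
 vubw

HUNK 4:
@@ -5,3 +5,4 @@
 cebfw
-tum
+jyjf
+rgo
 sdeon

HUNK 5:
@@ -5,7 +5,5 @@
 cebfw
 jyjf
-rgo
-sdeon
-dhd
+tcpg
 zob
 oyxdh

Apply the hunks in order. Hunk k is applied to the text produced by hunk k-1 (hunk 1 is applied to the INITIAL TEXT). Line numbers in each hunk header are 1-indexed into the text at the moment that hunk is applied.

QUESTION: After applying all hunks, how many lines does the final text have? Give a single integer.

Answer: 12

Derivation:
Hunk 1: at line 9 remove [oacg,mlf,ilyq] add [kvg,epquy,zwtxa] -> 14 lines: rqqwq ondt stt fvytk cebfw tum sdeon dhd oengr kvg epquy zwtxa dfcti vubw
Hunk 2: at line 7 remove [oengr,kvg,epquy] add [zob,jwf] -> 13 lines: rqqwq ondt stt fvytk cebfw tum sdeon dhd zob jwf zwtxa dfcti vubw
Hunk 3: at line 9 remove [jwf,zwtxa,dfcti] add [oyxdh,darqj,umi] -> 13 lines: rqqwq ondt stt fvytk cebfw tum sdeon dhd zob oyxdh darqj umi vubw
Hunk 4: at line 5 remove [tum] add [jyjf,rgo] -> 14 lines: rqqwq ondt stt fvytk cebfw jyjf rgo sdeon dhd zob oyxdh darqj umi vubw
Hunk 5: at line 5 remove [rgo,sdeon,dhd] add [tcpg] -> 12 lines: rqqwq ondt stt fvytk cebfw jyjf tcpg zob oyxdh darqj umi vubw
Final line count: 12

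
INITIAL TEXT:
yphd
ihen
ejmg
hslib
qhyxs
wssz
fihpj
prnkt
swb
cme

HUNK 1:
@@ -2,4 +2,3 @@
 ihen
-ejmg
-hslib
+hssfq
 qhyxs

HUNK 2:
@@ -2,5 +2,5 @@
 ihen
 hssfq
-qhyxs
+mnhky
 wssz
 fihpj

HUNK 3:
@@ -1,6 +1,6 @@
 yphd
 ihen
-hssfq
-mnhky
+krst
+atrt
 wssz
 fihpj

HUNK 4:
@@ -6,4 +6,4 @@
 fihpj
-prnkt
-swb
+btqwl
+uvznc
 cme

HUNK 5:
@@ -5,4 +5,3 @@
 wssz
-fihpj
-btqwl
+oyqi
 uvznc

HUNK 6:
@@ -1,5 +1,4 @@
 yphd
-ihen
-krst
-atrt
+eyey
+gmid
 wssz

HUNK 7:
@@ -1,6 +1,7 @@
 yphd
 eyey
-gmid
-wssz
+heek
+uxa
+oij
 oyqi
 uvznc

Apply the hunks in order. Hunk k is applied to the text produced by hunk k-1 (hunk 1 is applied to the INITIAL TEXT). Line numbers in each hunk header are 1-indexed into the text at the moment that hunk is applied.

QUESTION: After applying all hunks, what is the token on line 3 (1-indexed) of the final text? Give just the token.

Answer: heek

Derivation:
Hunk 1: at line 2 remove [ejmg,hslib] add [hssfq] -> 9 lines: yphd ihen hssfq qhyxs wssz fihpj prnkt swb cme
Hunk 2: at line 2 remove [qhyxs] add [mnhky] -> 9 lines: yphd ihen hssfq mnhky wssz fihpj prnkt swb cme
Hunk 3: at line 1 remove [hssfq,mnhky] add [krst,atrt] -> 9 lines: yphd ihen krst atrt wssz fihpj prnkt swb cme
Hunk 4: at line 6 remove [prnkt,swb] add [btqwl,uvznc] -> 9 lines: yphd ihen krst atrt wssz fihpj btqwl uvznc cme
Hunk 5: at line 5 remove [fihpj,btqwl] add [oyqi] -> 8 lines: yphd ihen krst atrt wssz oyqi uvznc cme
Hunk 6: at line 1 remove [ihen,krst,atrt] add [eyey,gmid] -> 7 lines: yphd eyey gmid wssz oyqi uvznc cme
Hunk 7: at line 1 remove [gmid,wssz] add [heek,uxa,oij] -> 8 lines: yphd eyey heek uxa oij oyqi uvznc cme
Final line 3: heek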